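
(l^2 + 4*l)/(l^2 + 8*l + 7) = l*(l + 4)/(l^2 + 8*l + 7)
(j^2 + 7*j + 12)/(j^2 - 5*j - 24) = (j + 4)/(j - 8)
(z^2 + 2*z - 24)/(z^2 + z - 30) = (z - 4)/(z - 5)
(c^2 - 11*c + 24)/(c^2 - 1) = (c^2 - 11*c + 24)/(c^2 - 1)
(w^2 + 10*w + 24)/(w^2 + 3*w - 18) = (w + 4)/(w - 3)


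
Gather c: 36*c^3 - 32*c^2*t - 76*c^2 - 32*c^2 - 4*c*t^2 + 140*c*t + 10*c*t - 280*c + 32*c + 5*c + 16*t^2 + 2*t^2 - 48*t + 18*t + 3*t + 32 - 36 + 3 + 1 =36*c^3 + c^2*(-32*t - 108) + c*(-4*t^2 + 150*t - 243) + 18*t^2 - 27*t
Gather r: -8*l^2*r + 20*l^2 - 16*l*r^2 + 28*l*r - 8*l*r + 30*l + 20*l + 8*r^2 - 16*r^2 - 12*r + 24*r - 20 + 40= 20*l^2 + 50*l + r^2*(-16*l - 8) + r*(-8*l^2 + 20*l + 12) + 20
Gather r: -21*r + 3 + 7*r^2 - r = 7*r^2 - 22*r + 3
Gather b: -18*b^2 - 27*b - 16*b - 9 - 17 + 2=-18*b^2 - 43*b - 24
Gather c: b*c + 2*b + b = b*c + 3*b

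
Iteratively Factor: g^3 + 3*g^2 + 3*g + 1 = (g + 1)*(g^2 + 2*g + 1) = (g + 1)^2*(g + 1)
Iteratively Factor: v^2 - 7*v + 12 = (v - 3)*(v - 4)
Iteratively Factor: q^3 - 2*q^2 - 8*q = (q)*(q^2 - 2*q - 8) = q*(q + 2)*(q - 4)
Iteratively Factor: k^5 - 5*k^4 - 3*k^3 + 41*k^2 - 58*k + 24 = (k - 1)*(k^4 - 4*k^3 - 7*k^2 + 34*k - 24) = (k - 1)*(k + 3)*(k^3 - 7*k^2 + 14*k - 8) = (k - 1)^2*(k + 3)*(k^2 - 6*k + 8) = (k - 2)*(k - 1)^2*(k + 3)*(k - 4)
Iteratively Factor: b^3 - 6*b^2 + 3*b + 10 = (b - 5)*(b^2 - b - 2) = (b - 5)*(b + 1)*(b - 2)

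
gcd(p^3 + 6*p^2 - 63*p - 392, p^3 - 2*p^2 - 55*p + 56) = p^2 - p - 56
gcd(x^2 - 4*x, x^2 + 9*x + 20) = 1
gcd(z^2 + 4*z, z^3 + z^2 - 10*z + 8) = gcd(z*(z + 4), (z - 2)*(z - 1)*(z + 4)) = z + 4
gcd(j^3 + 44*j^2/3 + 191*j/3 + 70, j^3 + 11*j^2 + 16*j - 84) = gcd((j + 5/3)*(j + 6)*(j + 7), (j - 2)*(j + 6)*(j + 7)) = j^2 + 13*j + 42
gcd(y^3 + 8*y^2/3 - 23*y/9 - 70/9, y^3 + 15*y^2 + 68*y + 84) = y + 2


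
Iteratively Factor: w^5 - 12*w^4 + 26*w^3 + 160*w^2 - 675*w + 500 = (w - 1)*(w^4 - 11*w^3 + 15*w^2 + 175*w - 500) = (w - 5)*(w - 1)*(w^3 - 6*w^2 - 15*w + 100) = (w - 5)^2*(w - 1)*(w^2 - w - 20) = (w - 5)^2*(w - 1)*(w + 4)*(w - 5)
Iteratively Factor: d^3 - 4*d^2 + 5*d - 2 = (d - 1)*(d^2 - 3*d + 2) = (d - 1)^2*(d - 2)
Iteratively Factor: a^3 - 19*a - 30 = (a - 5)*(a^2 + 5*a + 6) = (a - 5)*(a + 3)*(a + 2)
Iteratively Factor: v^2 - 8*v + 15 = (v - 5)*(v - 3)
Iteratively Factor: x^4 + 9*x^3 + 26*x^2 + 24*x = (x)*(x^3 + 9*x^2 + 26*x + 24) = x*(x + 3)*(x^2 + 6*x + 8) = x*(x + 3)*(x + 4)*(x + 2)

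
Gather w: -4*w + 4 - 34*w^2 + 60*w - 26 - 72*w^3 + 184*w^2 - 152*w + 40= -72*w^3 + 150*w^2 - 96*w + 18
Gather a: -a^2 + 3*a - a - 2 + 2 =-a^2 + 2*a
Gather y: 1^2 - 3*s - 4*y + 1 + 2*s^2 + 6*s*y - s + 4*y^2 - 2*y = 2*s^2 - 4*s + 4*y^2 + y*(6*s - 6) + 2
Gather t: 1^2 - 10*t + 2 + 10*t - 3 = 0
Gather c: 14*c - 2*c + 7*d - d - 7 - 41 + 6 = 12*c + 6*d - 42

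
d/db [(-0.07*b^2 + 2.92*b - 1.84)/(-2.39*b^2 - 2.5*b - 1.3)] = (7.1538*b^2 - 8.6132*b - 8.396)/(5.7121*b^4 + 11.95*b^3 + 12.464*b^2 + 6.5*b + 1.69)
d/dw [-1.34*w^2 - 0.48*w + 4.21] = -2.68*w - 0.48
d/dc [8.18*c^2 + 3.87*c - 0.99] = 16.36*c + 3.87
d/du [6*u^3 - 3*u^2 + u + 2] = 18*u^2 - 6*u + 1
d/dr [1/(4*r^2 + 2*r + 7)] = 2*(-4*r - 1)/(4*r^2 + 2*r + 7)^2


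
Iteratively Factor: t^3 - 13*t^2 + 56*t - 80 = (t - 4)*(t^2 - 9*t + 20) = (t - 4)^2*(t - 5)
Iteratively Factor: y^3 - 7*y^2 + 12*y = (y)*(y^2 - 7*y + 12) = y*(y - 3)*(y - 4)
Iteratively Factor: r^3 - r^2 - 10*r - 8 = (r + 2)*(r^2 - 3*r - 4) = (r - 4)*(r + 2)*(r + 1)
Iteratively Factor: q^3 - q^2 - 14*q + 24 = (q + 4)*(q^2 - 5*q + 6) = (q - 2)*(q + 4)*(q - 3)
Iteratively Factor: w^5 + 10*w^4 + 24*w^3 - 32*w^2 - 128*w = (w + 4)*(w^4 + 6*w^3 - 32*w) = w*(w + 4)*(w^3 + 6*w^2 - 32) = w*(w - 2)*(w + 4)*(w^2 + 8*w + 16) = w*(w - 2)*(w + 4)^2*(w + 4)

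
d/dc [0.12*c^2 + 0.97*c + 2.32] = 0.24*c + 0.97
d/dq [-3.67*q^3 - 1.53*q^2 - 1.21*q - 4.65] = -11.01*q^2 - 3.06*q - 1.21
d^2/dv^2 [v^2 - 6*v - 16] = 2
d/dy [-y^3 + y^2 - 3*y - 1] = -3*y^2 + 2*y - 3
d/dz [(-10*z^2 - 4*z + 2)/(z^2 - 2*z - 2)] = 12*(2*z^2 + 3*z + 1)/(z^4 - 4*z^3 + 8*z + 4)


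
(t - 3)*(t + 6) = t^2 + 3*t - 18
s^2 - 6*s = s*(s - 6)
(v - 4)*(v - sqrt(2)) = v^2 - 4*v - sqrt(2)*v + 4*sqrt(2)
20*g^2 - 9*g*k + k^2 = (-5*g + k)*(-4*g + k)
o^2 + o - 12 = (o - 3)*(o + 4)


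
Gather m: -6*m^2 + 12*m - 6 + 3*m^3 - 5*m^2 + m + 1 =3*m^3 - 11*m^2 + 13*m - 5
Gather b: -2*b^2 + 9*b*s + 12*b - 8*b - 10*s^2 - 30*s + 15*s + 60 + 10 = -2*b^2 + b*(9*s + 4) - 10*s^2 - 15*s + 70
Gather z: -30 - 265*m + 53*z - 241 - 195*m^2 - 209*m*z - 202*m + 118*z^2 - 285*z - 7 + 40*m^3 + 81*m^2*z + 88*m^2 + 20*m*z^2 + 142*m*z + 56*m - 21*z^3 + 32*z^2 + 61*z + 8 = 40*m^3 - 107*m^2 - 411*m - 21*z^3 + z^2*(20*m + 150) + z*(81*m^2 - 67*m - 171) - 270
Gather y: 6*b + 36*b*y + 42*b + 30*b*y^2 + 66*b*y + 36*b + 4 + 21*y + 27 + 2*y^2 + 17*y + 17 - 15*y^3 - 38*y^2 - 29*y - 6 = 84*b - 15*y^3 + y^2*(30*b - 36) + y*(102*b + 9) + 42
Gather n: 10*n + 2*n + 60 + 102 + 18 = 12*n + 180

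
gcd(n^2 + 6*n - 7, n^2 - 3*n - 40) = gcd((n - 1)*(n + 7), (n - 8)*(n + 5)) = 1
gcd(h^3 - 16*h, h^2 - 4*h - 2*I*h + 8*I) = h - 4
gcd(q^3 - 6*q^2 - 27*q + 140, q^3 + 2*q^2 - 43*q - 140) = q^2 - 2*q - 35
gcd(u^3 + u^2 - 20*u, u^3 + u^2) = u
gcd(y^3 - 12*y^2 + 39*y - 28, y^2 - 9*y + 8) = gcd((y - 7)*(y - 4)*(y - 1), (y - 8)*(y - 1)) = y - 1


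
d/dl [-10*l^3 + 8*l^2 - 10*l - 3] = -30*l^2 + 16*l - 10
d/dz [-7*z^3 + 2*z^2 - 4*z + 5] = -21*z^2 + 4*z - 4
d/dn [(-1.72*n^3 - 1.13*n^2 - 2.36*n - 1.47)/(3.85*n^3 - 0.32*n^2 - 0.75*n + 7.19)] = (4.9009*n^4 + 20.752*n^3 - 20.0296*n^2 - 17.1902*n - 18.0709)/(14.8225*n^6 - 2.464*n^5 - 5.6726*n^4 + 55.843*n^3 - 4.0391*n^2 - 10.785*n + 51.6961)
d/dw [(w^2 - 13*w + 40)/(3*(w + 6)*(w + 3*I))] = (w^2*(19 + 3*I) + w*(-80 + 36*I) - 240 - 354*I)/(3*w^4 + w^3*(36 + 18*I) + w^2*(81 + 216*I) + w*(-324 + 648*I) - 972)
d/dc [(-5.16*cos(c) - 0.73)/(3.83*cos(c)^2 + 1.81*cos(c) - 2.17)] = (19.7628*sin(c)^2 - 5.5918*cos(c) - 32.2813)*sin(c)/(3.83*cos(c)^2 + 1.81*cos(c) - 2.17)^2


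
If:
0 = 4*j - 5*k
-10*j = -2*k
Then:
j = 0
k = 0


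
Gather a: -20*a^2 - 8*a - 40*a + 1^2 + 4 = -20*a^2 - 48*a + 5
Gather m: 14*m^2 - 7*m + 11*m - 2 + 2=14*m^2 + 4*m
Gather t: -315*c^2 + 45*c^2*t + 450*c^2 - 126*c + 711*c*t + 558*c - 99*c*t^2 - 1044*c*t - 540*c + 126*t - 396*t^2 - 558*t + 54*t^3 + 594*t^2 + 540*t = 135*c^2 - 108*c + 54*t^3 + t^2*(198 - 99*c) + t*(45*c^2 - 333*c + 108)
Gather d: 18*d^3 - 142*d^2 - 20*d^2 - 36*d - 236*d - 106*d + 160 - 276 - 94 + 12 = 18*d^3 - 162*d^2 - 378*d - 198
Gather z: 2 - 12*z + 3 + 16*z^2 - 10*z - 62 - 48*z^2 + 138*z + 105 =-32*z^2 + 116*z + 48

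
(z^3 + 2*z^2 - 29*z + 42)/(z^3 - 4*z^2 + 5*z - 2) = (z^2 + 4*z - 21)/(z^2 - 2*z + 1)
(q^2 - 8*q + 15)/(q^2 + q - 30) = (q - 3)/(q + 6)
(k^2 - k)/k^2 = (k - 1)/k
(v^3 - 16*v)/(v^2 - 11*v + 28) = v*(v + 4)/(v - 7)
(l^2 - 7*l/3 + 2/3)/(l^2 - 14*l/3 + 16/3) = (3*l - 1)/(3*l - 8)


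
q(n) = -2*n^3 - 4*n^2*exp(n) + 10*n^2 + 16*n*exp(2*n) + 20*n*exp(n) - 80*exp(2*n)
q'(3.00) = -18956.87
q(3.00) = -12391.67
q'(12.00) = 6357322255564.37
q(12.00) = 2966726990916.55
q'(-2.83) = -108.18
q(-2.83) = 119.75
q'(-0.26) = -83.36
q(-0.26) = -53.54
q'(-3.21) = -128.84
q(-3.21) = 164.73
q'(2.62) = -11009.76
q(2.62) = -6809.28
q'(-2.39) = -86.81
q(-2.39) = 76.96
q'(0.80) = -514.10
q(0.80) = -297.56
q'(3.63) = -39192.81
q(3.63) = -30389.56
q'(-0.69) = -53.52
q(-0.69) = -25.36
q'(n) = -4*n^2*exp(n) - 6*n^2 + 32*n*exp(2*n) + 12*n*exp(n) + 20*n - 144*exp(2*n) + 20*exp(n)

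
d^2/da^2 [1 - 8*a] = 0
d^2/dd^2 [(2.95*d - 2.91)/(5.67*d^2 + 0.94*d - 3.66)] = ((27.4534 - 100.359*d)*(5.67*d^2 + 0.94*d - 3.66) + (2.95*d - 2.91)*(11.34*d + 0.94)*(22.68*d + 1.88))/(5.67*d^2 + 0.94*d - 3.66)^3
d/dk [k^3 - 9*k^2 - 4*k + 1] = 3*k^2 - 18*k - 4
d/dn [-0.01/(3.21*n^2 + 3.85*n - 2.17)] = (0.0642*n + 0.0385)/(3.21*n^2 + 3.85*n - 2.17)^2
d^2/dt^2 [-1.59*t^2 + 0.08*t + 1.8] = -3.18000000000000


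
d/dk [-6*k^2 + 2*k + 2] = 2 - 12*k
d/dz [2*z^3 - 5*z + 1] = 6*z^2 - 5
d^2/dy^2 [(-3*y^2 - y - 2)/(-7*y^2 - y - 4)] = 4*(14*y^3 + 21*y^2 - 21*y - 5)/(343*y^6 + 147*y^5 + 609*y^4 + 169*y^3 + 348*y^2 + 48*y + 64)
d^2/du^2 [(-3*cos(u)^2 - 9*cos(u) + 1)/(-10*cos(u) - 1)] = (-300*sin(u)^4 + 422*sin(u)^2 - 173*cos(u)/2 - 45*cos(3*u)/2 - 496)/(10*cos(u) + 1)^3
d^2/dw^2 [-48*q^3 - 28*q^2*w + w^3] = 6*w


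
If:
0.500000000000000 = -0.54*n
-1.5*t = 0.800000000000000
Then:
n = -0.93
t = -0.53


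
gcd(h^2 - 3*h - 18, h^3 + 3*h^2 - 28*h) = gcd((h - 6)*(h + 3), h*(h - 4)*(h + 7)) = 1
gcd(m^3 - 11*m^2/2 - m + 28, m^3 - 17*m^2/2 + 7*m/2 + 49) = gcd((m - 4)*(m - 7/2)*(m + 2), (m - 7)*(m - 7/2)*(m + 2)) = m^2 - 3*m/2 - 7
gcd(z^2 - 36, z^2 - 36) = z^2 - 36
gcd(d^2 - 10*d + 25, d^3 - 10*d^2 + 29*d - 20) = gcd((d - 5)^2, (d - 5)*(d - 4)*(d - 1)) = d - 5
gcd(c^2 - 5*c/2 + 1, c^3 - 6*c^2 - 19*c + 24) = 1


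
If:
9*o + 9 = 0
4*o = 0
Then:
No Solution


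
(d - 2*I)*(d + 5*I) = d^2 + 3*I*d + 10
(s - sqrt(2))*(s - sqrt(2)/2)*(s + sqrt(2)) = s^3 - sqrt(2)*s^2/2 - 2*s + sqrt(2)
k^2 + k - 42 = (k - 6)*(k + 7)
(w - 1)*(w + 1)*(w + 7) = w^3 + 7*w^2 - w - 7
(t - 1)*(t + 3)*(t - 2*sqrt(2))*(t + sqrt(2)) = t^4 - sqrt(2)*t^3 + 2*t^3 - 7*t^2 - 2*sqrt(2)*t^2 - 8*t + 3*sqrt(2)*t + 12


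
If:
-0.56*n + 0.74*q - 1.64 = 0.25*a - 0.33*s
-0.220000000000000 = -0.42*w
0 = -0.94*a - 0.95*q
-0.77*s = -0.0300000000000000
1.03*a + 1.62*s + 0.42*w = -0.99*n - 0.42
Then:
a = -3.08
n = 2.49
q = 3.04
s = 0.04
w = 0.52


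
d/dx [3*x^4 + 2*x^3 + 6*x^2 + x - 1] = 12*x^3 + 6*x^2 + 12*x + 1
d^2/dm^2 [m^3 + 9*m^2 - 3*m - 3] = 6*m + 18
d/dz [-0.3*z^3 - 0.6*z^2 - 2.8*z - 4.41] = -0.9*z^2 - 1.2*z - 2.8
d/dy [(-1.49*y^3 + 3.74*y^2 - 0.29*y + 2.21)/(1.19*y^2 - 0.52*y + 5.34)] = (-1.7731*y^4 + 1.5496*y^3 - 25.4695*y^2 + 34.6834*y - 0.3994)/(1.4161*y^4 - 1.2376*y^3 + 12.9796*y^2 - 5.5536*y + 28.5156)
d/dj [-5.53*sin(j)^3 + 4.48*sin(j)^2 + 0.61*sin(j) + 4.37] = (-16.59*sin(j)^2 + 8.96*sin(j) + 0.61)*cos(j)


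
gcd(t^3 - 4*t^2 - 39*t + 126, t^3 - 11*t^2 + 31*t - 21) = t^2 - 10*t + 21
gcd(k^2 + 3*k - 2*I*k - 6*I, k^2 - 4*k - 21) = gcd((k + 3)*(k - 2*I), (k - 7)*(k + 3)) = k + 3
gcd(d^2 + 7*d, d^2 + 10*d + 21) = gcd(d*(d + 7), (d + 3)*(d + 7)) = d + 7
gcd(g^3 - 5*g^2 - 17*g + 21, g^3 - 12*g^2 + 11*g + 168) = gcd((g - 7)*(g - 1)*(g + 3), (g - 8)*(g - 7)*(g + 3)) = g^2 - 4*g - 21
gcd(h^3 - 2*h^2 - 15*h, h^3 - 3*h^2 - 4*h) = h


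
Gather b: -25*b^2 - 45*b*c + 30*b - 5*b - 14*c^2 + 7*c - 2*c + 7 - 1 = -25*b^2 + b*(25 - 45*c) - 14*c^2 + 5*c + 6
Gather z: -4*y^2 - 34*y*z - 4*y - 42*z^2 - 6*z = -4*y^2 - 4*y - 42*z^2 + z*(-34*y - 6)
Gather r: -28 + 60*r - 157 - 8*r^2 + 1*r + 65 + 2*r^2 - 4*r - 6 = -6*r^2 + 57*r - 126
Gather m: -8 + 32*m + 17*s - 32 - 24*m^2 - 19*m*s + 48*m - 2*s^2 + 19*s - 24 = -24*m^2 + m*(80 - 19*s) - 2*s^2 + 36*s - 64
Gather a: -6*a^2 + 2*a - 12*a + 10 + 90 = -6*a^2 - 10*a + 100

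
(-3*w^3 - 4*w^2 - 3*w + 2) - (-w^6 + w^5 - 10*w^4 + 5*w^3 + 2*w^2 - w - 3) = w^6 - w^5 + 10*w^4 - 8*w^3 - 6*w^2 - 2*w + 5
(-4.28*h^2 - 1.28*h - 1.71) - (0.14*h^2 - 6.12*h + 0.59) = -4.42*h^2 + 4.84*h - 2.3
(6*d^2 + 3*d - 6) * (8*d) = 48*d^3 + 24*d^2 - 48*d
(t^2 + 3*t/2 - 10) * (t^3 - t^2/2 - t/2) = t^5 + t^4 - 45*t^3/4 + 17*t^2/4 + 5*t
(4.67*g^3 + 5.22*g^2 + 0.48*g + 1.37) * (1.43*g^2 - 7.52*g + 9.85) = 6.6781*g^5 - 27.6538*g^4 + 7.4315*g^3 + 49.7665*g^2 - 5.5744*g + 13.4945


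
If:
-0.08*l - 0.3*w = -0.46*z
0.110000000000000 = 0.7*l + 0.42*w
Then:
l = 0.187074829931973 - 1.0952380952381*z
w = 1.82539682539683*z - 0.0498866213151927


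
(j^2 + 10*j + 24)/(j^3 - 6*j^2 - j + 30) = (j^2 + 10*j + 24)/(j^3 - 6*j^2 - j + 30)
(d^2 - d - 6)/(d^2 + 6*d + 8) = (d - 3)/(d + 4)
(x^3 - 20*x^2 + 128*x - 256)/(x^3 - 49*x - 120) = (x^2 - 12*x + 32)/(x^2 + 8*x + 15)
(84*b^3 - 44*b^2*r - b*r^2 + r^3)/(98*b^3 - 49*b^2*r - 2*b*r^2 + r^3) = (-6*b + r)/(-7*b + r)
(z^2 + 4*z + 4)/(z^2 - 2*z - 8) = (z + 2)/(z - 4)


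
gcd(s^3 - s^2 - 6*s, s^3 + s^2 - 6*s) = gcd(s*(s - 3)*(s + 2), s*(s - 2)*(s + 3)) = s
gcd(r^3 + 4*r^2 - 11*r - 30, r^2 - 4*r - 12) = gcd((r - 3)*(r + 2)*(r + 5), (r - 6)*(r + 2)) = r + 2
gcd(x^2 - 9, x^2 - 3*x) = x - 3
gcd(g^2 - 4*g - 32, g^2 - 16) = g + 4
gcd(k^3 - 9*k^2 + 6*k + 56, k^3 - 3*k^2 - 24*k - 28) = k^2 - 5*k - 14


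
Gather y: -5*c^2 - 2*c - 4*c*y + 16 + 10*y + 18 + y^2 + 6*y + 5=-5*c^2 - 2*c + y^2 + y*(16 - 4*c) + 39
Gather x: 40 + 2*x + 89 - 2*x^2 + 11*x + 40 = -2*x^2 + 13*x + 169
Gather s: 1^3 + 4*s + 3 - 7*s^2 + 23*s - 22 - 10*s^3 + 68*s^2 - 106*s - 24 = -10*s^3 + 61*s^2 - 79*s - 42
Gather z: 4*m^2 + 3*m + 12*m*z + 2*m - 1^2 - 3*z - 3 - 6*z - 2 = 4*m^2 + 5*m + z*(12*m - 9) - 6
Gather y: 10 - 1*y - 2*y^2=-2*y^2 - y + 10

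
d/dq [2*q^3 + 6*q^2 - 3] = 6*q*(q + 2)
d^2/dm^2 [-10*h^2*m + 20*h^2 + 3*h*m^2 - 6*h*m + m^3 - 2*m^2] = 6*h + 6*m - 4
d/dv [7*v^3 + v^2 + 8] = v*(21*v + 2)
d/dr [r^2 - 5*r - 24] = 2*r - 5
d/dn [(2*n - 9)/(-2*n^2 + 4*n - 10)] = (-n^2 + 2*n + (n - 1)*(2*n - 9) - 5)/(n^2 - 2*n + 5)^2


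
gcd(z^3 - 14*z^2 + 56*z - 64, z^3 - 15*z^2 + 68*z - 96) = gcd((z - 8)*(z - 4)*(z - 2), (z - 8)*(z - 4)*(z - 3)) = z^2 - 12*z + 32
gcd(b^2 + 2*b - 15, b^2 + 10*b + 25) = b + 5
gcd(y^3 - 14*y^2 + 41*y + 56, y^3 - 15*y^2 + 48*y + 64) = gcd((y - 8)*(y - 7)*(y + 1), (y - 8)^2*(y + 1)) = y^2 - 7*y - 8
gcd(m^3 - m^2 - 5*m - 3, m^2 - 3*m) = m - 3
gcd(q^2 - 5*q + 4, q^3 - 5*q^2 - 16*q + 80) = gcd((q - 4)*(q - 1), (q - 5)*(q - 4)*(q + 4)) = q - 4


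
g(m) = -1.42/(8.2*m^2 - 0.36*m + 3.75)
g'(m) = -1.42*(0.36 - 16.4*m)/(8.2*m^2 - 0.36*m + 3.75)^2 = (23.288*m - 0.5112)/(8.2*m^2 - 0.36*m + 3.75)^2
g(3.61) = -0.01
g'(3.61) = 0.01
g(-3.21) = -0.02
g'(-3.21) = -0.01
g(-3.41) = -0.01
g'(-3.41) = -0.01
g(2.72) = -0.02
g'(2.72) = 0.02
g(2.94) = -0.02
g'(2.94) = 0.01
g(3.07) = -0.02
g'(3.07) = 0.01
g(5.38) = -0.01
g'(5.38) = 0.00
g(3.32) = -0.02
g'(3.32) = 0.01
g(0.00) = -0.38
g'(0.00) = -0.04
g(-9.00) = -0.00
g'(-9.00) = -0.00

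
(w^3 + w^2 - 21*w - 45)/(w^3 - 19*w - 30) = (w + 3)/(w + 2)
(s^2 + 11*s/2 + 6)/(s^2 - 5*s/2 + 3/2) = (2*s^2 + 11*s + 12)/(2*s^2 - 5*s + 3)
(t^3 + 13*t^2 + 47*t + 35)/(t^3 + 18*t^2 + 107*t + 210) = (t + 1)/(t + 6)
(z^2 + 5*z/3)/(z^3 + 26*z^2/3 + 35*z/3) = 1/(z + 7)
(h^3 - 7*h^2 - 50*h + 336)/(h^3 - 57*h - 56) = (h - 6)/(h + 1)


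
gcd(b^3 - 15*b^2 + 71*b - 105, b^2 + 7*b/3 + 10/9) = 1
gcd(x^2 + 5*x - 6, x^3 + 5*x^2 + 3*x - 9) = x - 1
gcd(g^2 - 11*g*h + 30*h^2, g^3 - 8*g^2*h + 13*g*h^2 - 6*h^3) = g - 6*h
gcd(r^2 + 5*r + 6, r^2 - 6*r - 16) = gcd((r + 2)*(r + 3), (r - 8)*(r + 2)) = r + 2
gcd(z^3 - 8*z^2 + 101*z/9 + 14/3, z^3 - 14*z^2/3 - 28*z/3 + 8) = z - 6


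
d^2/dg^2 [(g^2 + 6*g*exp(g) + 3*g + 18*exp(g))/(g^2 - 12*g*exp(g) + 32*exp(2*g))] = 2*(((g^2 + 6*g*exp(g) + 3*g + 18*exp(g))*(6*g*exp(g) - 64*exp(2*g) + 12*exp(g) - 1) + 2*(6*g*exp(g) - g - 32*exp(2*g) + 6*exp(g))*(6*g*exp(g) + 2*g + 24*exp(g) + 3))*(g^2 - 12*g*exp(g) + 32*exp(2*g)) + (g^2 - 12*g*exp(g) + 32*exp(2*g))^2*(3*g*exp(g) + 15*exp(g) + 1) + 4*(g^2 + 6*g*exp(g) + 3*g + 18*exp(g))*(6*g*exp(g) - g - 32*exp(2*g) + 6*exp(g))^2)/(g^2 - 12*g*exp(g) + 32*exp(2*g))^3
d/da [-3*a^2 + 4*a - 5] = 4 - 6*a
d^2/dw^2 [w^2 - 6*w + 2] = 2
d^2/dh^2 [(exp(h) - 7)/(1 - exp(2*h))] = (-exp(4*h) + 28*exp(3*h) - 6*exp(2*h) + 28*exp(h) - 1)*exp(h)/(exp(6*h) - 3*exp(4*h) + 3*exp(2*h) - 1)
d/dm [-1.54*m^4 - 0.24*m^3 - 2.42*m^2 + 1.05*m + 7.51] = -6.16*m^3 - 0.72*m^2 - 4.84*m + 1.05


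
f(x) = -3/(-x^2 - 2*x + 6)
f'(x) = -3*(2*x + 2)/(-x^2 - 2*x + 6)^2 = 6*(-x - 1)/(x^2 + 2*x - 6)^2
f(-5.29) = 0.26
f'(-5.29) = 0.20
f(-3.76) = 4.86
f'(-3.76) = 43.42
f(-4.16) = 1.00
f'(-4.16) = 2.13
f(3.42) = 0.24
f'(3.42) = -0.17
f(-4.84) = 0.39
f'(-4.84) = 0.38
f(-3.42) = -2.62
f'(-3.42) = 11.10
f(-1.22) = -0.43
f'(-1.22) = 0.03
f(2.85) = 0.38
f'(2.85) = -0.38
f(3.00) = 0.33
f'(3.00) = -0.30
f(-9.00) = 0.05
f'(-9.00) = 0.01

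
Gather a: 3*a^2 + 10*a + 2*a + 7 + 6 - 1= 3*a^2 + 12*a + 12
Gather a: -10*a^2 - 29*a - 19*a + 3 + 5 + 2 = -10*a^2 - 48*a + 10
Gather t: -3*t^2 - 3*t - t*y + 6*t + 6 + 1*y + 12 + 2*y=-3*t^2 + t*(3 - y) + 3*y + 18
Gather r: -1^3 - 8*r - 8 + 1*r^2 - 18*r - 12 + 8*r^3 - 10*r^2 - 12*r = 8*r^3 - 9*r^2 - 38*r - 21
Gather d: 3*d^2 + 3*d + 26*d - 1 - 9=3*d^2 + 29*d - 10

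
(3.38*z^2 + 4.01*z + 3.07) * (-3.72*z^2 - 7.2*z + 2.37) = -12.5736*z^4 - 39.2532*z^3 - 32.2818*z^2 - 12.6003*z + 7.2759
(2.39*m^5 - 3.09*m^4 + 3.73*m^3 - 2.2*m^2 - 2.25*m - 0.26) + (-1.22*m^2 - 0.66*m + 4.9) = 2.39*m^5 - 3.09*m^4 + 3.73*m^3 - 3.42*m^2 - 2.91*m + 4.64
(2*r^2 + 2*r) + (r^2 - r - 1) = 3*r^2 + r - 1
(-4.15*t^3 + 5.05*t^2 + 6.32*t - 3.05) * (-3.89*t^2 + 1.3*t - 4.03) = 16.1435*t^5 - 25.0395*t^4 - 1.2953*t^3 - 0.271000000000001*t^2 - 29.4346*t + 12.2915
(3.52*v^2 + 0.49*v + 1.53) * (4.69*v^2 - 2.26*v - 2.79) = 16.5088*v^4 - 5.6571*v^3 - 3.7525*v^2 - 4.8249*v - 4.2687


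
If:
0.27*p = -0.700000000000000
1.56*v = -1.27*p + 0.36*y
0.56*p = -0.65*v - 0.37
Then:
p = -2.59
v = 1.66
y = -1.93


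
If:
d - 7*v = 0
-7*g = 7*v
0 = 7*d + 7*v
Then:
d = 0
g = 0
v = 0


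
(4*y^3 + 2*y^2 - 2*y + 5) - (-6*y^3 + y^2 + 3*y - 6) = 10*y^3 + y^2 - 5*y + 11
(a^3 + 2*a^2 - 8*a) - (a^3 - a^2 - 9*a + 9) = 3*a^2 + a - 9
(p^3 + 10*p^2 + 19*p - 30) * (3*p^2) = 3*p^5 + 30*p^4 + 57*p^3 - 90*p^2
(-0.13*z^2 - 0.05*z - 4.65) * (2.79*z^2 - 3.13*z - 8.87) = -0.3627*z^4 + 0.2674*z^3 - 11.6639*z^2 + 14.998*z + 41.2455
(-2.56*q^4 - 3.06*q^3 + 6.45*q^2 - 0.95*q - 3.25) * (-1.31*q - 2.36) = 3.3536*q^5 + 10.0502*q^4 - 1.2279*q^3 - 13.9775*q^2 + 6.4995*q + 7.67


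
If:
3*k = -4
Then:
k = -4/3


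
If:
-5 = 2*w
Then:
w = -5/2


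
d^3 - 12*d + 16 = (d - 2)^2*(d + 4)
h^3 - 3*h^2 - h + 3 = (h - 3)*(h - 1)*(h + 1)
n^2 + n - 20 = (n - 4)*(n + 5)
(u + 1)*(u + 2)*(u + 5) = u^3 + 8*u^2 + 17*u + 10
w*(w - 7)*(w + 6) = w^3 - w^2 - 42*w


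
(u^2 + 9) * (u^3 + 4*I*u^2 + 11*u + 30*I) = u^5 + 4*I*u^4 + 20*u^3 + 66*I*u^2 + 99*u + 270*I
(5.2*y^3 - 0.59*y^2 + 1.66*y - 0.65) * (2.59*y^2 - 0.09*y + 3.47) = 13.468*y^5 - 1.9961*y^4 + 22.3965*y^3 - 3.8802*y^2 + 5.8187*y - 2.2555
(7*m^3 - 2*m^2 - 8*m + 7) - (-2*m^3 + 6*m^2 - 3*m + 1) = 9*m^3 - 8*m^2 - 5*m + 6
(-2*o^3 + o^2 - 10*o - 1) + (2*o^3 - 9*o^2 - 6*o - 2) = -8*o^2 - 16*o - 3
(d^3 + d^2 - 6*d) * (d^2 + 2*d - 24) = d^5 + 3*d^4 - 28*d^3 - 36*d^2 + 144*d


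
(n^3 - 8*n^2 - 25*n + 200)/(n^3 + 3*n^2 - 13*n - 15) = (n^2 - 13*n + 40)/(n^2 - 2*n - 3)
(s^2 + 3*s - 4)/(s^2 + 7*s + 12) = (s - 1)/(s + 3)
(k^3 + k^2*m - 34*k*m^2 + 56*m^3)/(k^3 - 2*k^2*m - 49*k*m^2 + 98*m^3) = (k - 4*m)/(k - 7*m)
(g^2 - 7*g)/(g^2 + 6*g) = (g - 7)/(g + 6)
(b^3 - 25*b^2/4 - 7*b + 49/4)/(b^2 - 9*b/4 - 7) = (b^2 - 8*b + 7)/(b - 4)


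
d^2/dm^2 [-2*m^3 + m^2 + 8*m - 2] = 2 - 12*m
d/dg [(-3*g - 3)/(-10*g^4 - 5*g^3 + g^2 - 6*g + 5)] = 3*(10*g^4 + 5*g^3 - g^2 + 6*g - (g + 1)*(40*g^3 + 15*g^2 - 2*g + 6) - 5)/(10*g^4 + 5*g^3 - g^2 + 6*g - 5)^2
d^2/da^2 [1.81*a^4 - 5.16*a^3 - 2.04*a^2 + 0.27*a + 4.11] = 21.72*a^2 - 30.96*a - 4.08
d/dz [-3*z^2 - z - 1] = -6*z - 1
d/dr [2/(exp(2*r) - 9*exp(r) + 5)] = (18 - 4*exp(r))*exp(r)/(exp(2*r) - 9*exp(r) + 5)^2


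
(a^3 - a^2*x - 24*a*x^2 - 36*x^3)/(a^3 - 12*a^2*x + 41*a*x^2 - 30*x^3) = (a^2 + 5*a*x + 6*x^2)/(a^2 - 6*a*x + 5*x^2)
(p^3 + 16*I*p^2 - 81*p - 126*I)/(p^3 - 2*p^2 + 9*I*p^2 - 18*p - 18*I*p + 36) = (p + 7*I)/(p - 2)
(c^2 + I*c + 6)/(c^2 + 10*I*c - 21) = (c - 2*I)/(c + 7*I)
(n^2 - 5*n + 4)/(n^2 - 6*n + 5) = (n - 4)/(n - 5)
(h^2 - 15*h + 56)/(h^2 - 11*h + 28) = (h - 8)/(h - 4)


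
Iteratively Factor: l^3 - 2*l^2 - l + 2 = (l - 1)*(l^2 - l - 2) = (l - 1)*(l + 1)*(l - 2)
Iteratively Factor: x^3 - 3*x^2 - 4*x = (x + 1)*(x^2 - 4*x) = (x - 4)*(x + 1)*(x)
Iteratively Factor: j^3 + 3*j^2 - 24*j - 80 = (j - 5)*(j^2 + 8*j + 16) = (j - 5)*(j + 4)*(j + 4)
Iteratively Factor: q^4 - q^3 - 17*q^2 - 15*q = (q - 5)*(q^3 + 4*q^2 + 3*q) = (q - 5)*(q + 3)*(q^2 + q) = q*(q - 5)*(q + 3)*(q + 1)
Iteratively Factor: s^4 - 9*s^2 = (s - 3)*(s^3 + 3*s^2) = s*(s - 3)*(s^2 + 3*s) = s*(s - 3)*(s + 3)*(s)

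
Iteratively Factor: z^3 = (z)*(z^2) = z^2*(z)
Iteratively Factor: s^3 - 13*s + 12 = (s + 4)*(s^2 - 4*s + 3) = (s - 3)*(s + 4)*(s - 1)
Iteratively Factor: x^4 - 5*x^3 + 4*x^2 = (x)*(x^3 - 5*x^2 + 4*x) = x*(x - 1)*(x^2 - 4*x) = x*(x - 4)*(x - 1)*(x)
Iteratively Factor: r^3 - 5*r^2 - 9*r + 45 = (r - 5)*(r^2 - 9) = (r - 5)*(r + 3)*(r - 3)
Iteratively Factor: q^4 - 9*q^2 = (q + 3)*(q^3 - 3*q^2) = q*(q + 3)*(q^2 - 3*q) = q*(q - 3)*(q + 3)*(q)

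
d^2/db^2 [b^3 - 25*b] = 6*b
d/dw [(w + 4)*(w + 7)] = 2*w + 11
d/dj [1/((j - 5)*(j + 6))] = (-2*j - 1)/(j^4 + 2*j^3 - 59*j^2 - 60*j + 900)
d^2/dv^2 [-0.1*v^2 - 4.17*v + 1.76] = -0.200000000000000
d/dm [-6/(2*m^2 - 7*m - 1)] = 6*(4*m - 7)/(-2*m^2 + 7*m + 1)^2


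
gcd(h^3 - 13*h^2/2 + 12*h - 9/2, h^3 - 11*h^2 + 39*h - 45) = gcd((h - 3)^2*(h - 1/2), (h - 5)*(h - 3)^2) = h^2 - 6*h + 9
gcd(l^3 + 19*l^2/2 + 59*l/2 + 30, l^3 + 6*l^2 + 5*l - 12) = l^2 + 7*l + 12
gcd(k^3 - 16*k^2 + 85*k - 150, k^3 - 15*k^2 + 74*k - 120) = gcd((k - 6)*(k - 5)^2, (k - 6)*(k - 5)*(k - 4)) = k^2 - 11*k + 30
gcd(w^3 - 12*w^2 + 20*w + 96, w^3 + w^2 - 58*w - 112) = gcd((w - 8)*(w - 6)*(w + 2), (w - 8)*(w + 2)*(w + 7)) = w^2 - 6*w - 16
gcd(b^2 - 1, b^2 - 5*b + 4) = b - 1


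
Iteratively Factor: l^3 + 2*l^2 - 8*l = (l - 2)*(l^2 + 4*l) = (l - 2)*(l + 4)*(l)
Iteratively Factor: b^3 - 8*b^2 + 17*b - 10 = (b - 2)*(b^2 - 6*b + 5) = (b - 5)*(b - 2)*(b - 1)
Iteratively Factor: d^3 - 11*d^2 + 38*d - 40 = (d - 2)*(d^2 - 9*d + 20) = (d - 5)*(d - 2)*(d - 4)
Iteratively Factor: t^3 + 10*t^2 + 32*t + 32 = (t + 4)*(t^2 + 6*t + 8) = (t + 2)*(t + 4)*(t + 4)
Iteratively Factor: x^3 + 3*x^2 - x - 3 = (x + 1)*(x^2 + 2*x - 3) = (x + 1)*(x + 3)*(x - 1)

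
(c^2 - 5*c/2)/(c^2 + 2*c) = (c - 5/2)/(c + 2)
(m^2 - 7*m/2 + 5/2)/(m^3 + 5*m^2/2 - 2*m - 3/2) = (2*m - 5)/(2*m^2 + 7*m + 3)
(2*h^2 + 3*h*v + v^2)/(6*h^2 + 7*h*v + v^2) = (2*h + v)/(6*h + v)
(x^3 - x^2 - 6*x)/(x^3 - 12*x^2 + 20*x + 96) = x*(x - 3)/(x^2 - 14*x + 48)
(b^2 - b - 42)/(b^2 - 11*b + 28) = (b + 6)/(b - 4)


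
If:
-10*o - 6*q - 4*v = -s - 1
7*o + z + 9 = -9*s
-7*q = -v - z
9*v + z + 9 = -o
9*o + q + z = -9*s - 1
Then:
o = -543/85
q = 1766/85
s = -1211/85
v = -1573/85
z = 2787/17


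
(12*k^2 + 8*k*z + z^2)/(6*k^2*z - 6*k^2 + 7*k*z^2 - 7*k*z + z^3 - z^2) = (2*k + z)/(k*z - k + z^2 - z)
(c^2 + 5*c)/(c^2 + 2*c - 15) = c/(c - 3)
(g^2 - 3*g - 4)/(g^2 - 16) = (g + 1)/(g + 4)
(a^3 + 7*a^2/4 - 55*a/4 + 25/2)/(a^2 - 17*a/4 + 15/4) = (a^2 + 3*a - 10)/(a - 3)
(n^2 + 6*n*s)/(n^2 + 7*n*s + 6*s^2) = n/(n + s)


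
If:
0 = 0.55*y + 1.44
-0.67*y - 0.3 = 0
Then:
No Solution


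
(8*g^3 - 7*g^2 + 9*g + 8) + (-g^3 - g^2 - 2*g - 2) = 7*g^3 - 8*g^2 + 7*g + 6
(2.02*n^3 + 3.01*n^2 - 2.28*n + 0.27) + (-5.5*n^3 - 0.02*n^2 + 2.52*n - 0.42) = -3.48*n^3 + 2.99*n^2 + 0.24*n - 0.15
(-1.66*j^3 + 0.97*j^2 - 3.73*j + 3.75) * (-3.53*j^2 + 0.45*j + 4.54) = 5.8598*j^5 - 4.1711*j^4 + 6.067*j^3 - 10.5122*j^2 - 15.2467*j + 17.025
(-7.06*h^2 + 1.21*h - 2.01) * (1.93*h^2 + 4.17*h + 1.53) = -13.6258*h^4 - 27.1049*h^3 - 9.6354*h^2 - 6.5304*h - 3.0753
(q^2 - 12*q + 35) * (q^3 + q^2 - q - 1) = q^5 - 11*q^4 + 22*q^3 + 46*q^2 - 23*q - 35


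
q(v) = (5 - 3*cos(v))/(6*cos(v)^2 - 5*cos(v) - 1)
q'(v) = (5 - 3*cos(v))*(12*sin(v)*cos(v) - 5*sin(v))/(6*cos(v)^2 - 5*cos(v) - 1)^2 + 3*sin(v)/(6*cos(v)^2 - 5*cos(v) - 1)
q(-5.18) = -1.79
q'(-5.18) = -0.99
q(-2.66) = 0.94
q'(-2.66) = 0.67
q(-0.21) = -13.69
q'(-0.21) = -123.28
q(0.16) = -23.05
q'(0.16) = 278.92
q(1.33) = -2.31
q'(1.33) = -4.17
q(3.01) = 0.81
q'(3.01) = -0.14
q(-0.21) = -13.69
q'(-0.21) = -123.28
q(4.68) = -6.13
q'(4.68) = 43.28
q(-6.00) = -7.87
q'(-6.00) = 50.15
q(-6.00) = -7.87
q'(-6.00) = 50.15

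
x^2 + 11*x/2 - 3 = (x - 1/2)*(x + 6)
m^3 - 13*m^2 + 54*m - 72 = (m - 6)*(m - 4)*(m - 3)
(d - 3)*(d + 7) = d^2 + 4*d - 21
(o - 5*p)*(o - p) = o^2 - 6*o*p + 5*p^2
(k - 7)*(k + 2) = k^2 - 5*k - 14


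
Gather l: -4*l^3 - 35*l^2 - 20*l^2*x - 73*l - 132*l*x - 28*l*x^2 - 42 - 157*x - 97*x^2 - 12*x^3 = -4*l^3 + l^2*(-20*x - 35) + l*(-28*x^2 - 132*x - 73) - 12*x^3 - 97*x^2 - 157*x - 42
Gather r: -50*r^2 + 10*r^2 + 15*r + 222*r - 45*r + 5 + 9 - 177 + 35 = -40*r^2 + 192*r - 128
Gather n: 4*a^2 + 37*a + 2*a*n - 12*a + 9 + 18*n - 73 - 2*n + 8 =4*a^2 + 25*a + n*(2*a + 16) - 56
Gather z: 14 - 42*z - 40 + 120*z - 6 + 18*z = 96*z - 32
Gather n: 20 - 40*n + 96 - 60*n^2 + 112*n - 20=-60*n^2 + 72*n + 96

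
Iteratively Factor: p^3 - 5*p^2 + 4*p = (p)*(p^2 - 5*p + 4) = p*(p - 4)*(p - 1)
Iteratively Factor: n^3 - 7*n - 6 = (n - 3)*(n^2 + 3*n + 2) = (n - 3)*(n + 1)*(n + 2)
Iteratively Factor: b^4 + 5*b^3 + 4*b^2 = (b + 4)*(b^3 + b^2) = b*(b + 4)*(b^2 + b) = b*(b + 1)*(b + 4)*(b)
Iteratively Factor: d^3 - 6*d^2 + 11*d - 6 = (d - 3)*(d^2 - 3*d + 2) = (d - 3)*(d - 1)*(d - 2)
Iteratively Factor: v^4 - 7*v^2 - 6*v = (v)*(v^3 - 7*v - 6) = v*(v + 2)*(v^2 - 2*v - 3) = v*(v + 1)*(v + 2)*(v - 3)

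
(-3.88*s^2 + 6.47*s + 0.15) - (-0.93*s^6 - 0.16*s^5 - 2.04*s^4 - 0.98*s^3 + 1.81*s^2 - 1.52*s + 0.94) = 0.93*s^6 + 0.16*s^5 + 2.04*s^4 + 0.98*s^3 - 5.69*s^2 + 7.99*s - 0.79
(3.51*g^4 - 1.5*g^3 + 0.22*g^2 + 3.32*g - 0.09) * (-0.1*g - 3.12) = -0.351*g^5 - 10.8012*g^4 + 4.658*g^3 - 1.0184*g^2 - 10.3494*g + 0.2808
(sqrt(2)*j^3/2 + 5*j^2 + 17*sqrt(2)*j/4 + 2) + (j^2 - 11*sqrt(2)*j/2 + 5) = sqrt(2)*j^3/2 + 6*j^2 - 5*sqrt(2)*j/4 + 7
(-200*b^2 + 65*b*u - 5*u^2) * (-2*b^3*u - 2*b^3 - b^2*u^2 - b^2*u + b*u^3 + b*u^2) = 400*b^5*u + 400*b^5 + 70*b^4*u^2 + 70*b^4*u - 255*b^3*u^3 - 255*b^3*u^2 + 70*b^2*u^4 + 70*b^2*u^3 - 5*b*u^5 - 5*b*u^4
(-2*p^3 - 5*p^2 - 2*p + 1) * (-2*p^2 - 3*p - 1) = 4*p^5 + 16*p^4 + 21*p^3 + 9*p^2 - p - 1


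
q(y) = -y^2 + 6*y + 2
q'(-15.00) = 36.00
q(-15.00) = -313.00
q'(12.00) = -18.00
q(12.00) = -70.00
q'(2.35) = 1.30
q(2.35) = 10.58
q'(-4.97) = 15.94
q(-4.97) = -52.52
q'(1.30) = 3.40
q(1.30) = 8.11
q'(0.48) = 5.04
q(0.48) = 4.65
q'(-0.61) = 7.22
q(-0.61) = -2.03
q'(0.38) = 5.24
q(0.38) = 4.14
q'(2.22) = 1.56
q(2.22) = 10.39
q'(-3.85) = 13.70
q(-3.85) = -35.92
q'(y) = 6 - 2*y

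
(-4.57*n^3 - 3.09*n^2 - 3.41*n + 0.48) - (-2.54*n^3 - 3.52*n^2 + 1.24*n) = -2.03*n^3 + 0.43*n^2 - 4.65*n + 0.48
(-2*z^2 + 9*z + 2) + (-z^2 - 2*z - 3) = -3*z^2 + 7*z - 1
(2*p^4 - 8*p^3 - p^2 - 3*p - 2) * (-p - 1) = -2*p^5 + 6*p^4 + 9*p^3 + 4*p^2 + 5*p + 2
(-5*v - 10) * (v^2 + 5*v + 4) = -5*v^3 - 35*v^2 - 70*v - 40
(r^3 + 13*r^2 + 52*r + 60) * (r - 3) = r^4 + 10*r^3 + 13*r^2 - 96*r - 180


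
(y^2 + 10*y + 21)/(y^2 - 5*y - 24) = (y + 7)/(y - 8)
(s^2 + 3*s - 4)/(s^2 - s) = (s + 4)/s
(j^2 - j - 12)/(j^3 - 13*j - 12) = 1/(j + 1)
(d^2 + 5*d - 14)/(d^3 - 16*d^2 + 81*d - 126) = (d^2 + 5*d - 14)/(d^3 - 16*d^2 + 81*d - 126)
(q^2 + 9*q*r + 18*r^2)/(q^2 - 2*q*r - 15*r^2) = (q + 6*r)/(q - 5*r)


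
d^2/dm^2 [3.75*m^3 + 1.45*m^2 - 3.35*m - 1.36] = 22.5*m + 2.9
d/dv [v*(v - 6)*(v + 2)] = 3*v^2 - 8*v - 12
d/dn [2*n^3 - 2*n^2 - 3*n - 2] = 6*n^2 - 4*n - 3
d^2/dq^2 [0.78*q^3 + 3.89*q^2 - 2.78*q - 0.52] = 4.68*q + 7.78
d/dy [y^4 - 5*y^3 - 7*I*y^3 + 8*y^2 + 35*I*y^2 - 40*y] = 4*y^3 + y^2*(-15 - 21*I) + y*(16 + 70*I) - 40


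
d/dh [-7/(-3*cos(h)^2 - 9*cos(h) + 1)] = 21*(2*cos(h) + 3)*sin(h)/(3*cos(h)^2 + 9*cos(h) - 1)^2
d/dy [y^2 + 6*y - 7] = 2*y + 6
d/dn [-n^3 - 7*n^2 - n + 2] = -3*n^2 - 14*n - 1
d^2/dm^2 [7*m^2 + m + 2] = 14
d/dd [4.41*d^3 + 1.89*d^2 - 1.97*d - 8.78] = 13.23*d^2 + 3.78*d - 1.97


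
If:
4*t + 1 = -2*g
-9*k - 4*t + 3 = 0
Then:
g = -2*t - 1/2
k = 1/3 - 4*t/9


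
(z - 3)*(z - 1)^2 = z^3 - 5*z^2 + 7*z - 3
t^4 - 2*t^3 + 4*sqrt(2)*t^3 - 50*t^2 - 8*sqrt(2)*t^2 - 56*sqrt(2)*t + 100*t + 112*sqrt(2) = (t - 2)*(t - 4*sqrt(2))*(t + sqrt(2))*(t + 7*sqrt(2))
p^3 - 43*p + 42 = (p - 6)*(p - 1)*(p + 7)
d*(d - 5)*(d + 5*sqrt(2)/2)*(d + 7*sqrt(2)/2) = d^4 - 5*d^3 + 6*sqrt(2)*d^3 - 30*sqrt(2)*d^2 + 35*d^2/2 - 175*d/2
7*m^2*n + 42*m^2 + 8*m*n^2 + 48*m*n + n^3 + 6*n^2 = (m + n)*(7*m + n)*(n + 6)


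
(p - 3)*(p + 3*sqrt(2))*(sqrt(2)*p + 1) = sqrt(2)*p^3 - 3*sqrt(2)*p^2 + 7*p^2 - 21*p + 3*sqrt(2)*p - 9*sqrt(2)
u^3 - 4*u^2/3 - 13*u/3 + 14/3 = (u - 7/3)*(u - 1)*(u + 2)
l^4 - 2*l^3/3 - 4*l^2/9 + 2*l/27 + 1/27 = (l - 1)*(l - 1/3)*(l + 1/3)^2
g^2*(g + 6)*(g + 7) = g^4 + 13*g^3 + 42*g^2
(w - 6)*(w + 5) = w^2 - w - 30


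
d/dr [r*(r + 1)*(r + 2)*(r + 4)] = 4*r^3 + 21*r^2 + 28*r + 8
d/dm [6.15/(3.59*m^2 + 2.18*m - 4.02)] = (-44.157*m - 13.407)/(3.59*m^2 + 2.18*m - 4.02)^2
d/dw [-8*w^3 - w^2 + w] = -24*w^2 - 2*w + 1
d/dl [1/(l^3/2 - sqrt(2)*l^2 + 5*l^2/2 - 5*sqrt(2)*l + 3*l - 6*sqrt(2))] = 2*(-3*l^2 - 10*l + 4*sqrt(2)*l - 6 + 10*sqrt(2))/(l^3 - 2*sqrt(2)*l^2 + 5*l^2 - 10*sqrt(2)*l + 6*l - 12*sqrt(2))^2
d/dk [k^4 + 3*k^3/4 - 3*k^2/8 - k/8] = 4*k^3 + 9*k^2/4 - 3*k/4 - 1/8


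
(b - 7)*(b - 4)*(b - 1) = b^3 - 12*b^2 + 39*b - 28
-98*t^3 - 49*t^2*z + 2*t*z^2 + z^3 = (-7*t + z)*(2*t + z)*(7*t + z)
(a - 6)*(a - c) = a^2 - a*c - 6*a + 6*c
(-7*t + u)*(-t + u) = 7*t^2 - 8*t*u + u^2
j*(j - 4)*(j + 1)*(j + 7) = j^4 + 4*j^3 - 25*j^2 - 28*j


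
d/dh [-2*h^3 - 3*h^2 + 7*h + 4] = -6*h^2 - 6*h + 7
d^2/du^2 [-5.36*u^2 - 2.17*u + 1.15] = -10.7200000000000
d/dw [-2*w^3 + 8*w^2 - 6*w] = -6*w^2 + 16*w - 6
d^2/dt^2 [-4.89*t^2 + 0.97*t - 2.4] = -9.78000000000000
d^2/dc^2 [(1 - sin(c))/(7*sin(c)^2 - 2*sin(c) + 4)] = (49*sin(c)^5 - 182*sin(c)^4 - 224*sin(c)^3 + 410*sin(c)^2 + 92*sin(c) - 64)/(7*sin(c)^2 - 2*sin(c) + 4)^3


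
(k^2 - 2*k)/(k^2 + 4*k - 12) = k/(k + 6)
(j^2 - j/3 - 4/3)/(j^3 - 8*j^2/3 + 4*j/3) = (3*j^2 - j - 4)/(j*(3*j^2 - 8*j + 4))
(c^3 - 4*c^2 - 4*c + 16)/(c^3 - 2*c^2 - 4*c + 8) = (c - 4)/(c - 2)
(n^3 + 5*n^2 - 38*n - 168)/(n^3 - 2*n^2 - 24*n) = (n + 7)/n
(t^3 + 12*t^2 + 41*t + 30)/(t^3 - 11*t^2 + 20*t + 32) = (t^2 + 11*t + 30)/(t^2 - 12*t + 32)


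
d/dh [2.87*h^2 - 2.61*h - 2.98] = 5.74*h - 2.61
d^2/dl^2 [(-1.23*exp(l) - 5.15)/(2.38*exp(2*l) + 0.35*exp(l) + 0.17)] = (-6.96721199999999*exp(4*l) - 115.66205*exp(3*l) - 9.883902*exp(2*l) + 7.77707*exp(l) + 0.270878)*exp(l)/(13.481272*exp(6*l) + 5.94762*exp(5*l) + 3.763494*exp(4*l) + 0.892535*exp(3*l) + 0.268821*exp(2*l) + 0.030345*exp(l) + 0.004913)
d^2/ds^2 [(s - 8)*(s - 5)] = 2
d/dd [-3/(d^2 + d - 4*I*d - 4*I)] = 3*(2*d + 1 - 4*I)/(d^2 + d - 4*I*d - 4*I)^2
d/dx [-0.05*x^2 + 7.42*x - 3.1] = 7.42 - 0.1*x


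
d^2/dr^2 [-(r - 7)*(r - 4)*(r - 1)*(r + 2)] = -12*r^2 + 60*r - 30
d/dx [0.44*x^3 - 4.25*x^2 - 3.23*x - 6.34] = 1.32*x^2 - 8.5*x - 3.23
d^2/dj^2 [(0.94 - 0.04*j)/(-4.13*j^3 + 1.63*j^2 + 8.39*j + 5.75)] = (4.093656*j^5 - 194.017488*j^4 + 104.232384*j^3 + 191.843832*j^2 - 213.316248*j - 118.576248)/(70.444997*j^9 - 83.408241*j^8 - 396.403182*j^7 + 40.321574*j^6 + 1037.534496*j^5 + 805.400256*j^4 - 652.756994*j^3 - 1375.93935*j^2 - 832.183125*j - 190.109375)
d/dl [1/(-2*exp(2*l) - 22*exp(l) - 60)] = (exp(l) + 11/2)*exp(l)/(exp(2*l) + 11*exp(l) + 30)^2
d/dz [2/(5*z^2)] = -4/(5*z^3)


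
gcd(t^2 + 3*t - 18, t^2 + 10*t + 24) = t + 6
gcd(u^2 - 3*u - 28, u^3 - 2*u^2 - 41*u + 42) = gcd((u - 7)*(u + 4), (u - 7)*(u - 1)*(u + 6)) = u - 7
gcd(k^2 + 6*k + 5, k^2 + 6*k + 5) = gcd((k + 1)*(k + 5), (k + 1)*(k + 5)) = k^2 + 6*k + 5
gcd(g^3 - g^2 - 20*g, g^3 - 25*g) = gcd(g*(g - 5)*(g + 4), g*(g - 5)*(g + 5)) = g^2 - 5*g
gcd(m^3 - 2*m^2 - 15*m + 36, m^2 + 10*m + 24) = m + 4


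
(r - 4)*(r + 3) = r^2 - r - 12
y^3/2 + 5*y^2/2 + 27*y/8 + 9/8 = (y/2 + 1/4)*(y + 3/2)*(y + 3)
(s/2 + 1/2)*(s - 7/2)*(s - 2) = s^3/2 - 9*s^2/4 + 3*s/4 + 7/2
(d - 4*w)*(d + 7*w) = d^2 + 3*d*w - 28*w^2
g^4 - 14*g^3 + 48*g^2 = g^2*(g - 8)*(g - 6)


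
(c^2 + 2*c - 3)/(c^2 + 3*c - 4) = (c + 3)/(c + 4)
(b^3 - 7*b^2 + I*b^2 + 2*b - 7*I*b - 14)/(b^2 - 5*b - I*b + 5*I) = (b^2 + b*(-7 + 2*I) - 14*I)/(b - 5)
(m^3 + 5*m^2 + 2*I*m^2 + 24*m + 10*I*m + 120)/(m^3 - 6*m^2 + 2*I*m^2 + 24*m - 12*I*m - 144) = (m + 5)/(m - 6)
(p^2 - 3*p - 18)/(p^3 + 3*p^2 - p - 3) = (p - 6)/(p^2 - 1)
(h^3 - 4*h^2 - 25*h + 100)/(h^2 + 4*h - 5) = (h^2 - 9*h + 20)/(h - 1)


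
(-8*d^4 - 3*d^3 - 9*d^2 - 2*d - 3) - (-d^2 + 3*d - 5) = -8*d^4 - 3*d^3 - 8*d^2 - 5*d + 2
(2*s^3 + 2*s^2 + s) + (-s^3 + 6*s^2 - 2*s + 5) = s^3 + 8*s^2 - s + 5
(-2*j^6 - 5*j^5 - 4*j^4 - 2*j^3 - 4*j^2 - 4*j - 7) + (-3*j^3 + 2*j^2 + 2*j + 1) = -2*j^6 - 5*j^5 - 4*j^4 - 5*j^3 - 2*j^2 - 2*j - 6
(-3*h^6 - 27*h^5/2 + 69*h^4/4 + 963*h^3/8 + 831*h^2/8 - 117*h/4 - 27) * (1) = -3*h^6 - 27*h^5/2 + 69*h^4/4 + 963*h^3/8 + 831*h^2/8 - 117*h/4 - 27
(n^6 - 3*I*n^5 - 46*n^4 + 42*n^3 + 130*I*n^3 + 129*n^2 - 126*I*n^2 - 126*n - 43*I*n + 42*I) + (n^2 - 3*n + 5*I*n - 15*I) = n^6 - 3*I*n^5 - 46*n^4 + 42*n^3 + 130*I*n^3 + 130*n^2 - 126*I*n^2 - 129*n - 38*I*n + 27*I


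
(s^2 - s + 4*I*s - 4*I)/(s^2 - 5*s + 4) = (s + 4*I)/(s - 4)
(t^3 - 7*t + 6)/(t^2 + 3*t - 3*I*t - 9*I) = (t^2 - 3*t + 2)/(t - 3*I)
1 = 1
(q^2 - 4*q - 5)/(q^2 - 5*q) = (q + 1)/q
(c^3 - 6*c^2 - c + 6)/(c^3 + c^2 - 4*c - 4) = (c^2 - 7*c + 6)/(c^2 - 4)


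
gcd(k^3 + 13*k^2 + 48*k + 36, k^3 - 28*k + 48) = k + 6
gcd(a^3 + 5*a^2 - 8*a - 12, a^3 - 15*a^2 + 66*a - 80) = a - 2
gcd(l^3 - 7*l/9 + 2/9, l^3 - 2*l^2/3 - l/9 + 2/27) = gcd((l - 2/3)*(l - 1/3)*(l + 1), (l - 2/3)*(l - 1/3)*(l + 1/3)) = l^2 - l + 2/9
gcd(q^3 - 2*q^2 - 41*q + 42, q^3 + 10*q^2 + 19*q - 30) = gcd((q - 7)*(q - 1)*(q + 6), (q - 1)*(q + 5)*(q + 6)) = q^2 + 5*q - 6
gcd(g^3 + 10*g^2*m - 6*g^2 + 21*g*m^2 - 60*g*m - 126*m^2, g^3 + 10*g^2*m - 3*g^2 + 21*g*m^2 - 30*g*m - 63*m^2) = g^2 + 10*g*m + 21*m^2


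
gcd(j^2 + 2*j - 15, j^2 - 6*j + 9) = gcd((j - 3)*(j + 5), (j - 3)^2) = j - 3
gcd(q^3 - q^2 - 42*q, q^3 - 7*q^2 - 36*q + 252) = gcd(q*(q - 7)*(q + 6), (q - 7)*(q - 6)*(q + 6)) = q^2 - q - 42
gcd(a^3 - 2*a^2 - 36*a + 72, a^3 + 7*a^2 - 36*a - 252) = a^2 - 36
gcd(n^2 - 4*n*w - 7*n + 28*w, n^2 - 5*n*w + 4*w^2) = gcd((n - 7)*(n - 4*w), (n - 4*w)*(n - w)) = -n + 4*w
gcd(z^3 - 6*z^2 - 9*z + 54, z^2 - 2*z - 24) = z - 6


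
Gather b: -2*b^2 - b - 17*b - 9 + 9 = -2*b^2 - 18*b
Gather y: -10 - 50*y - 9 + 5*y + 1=-45*y - 18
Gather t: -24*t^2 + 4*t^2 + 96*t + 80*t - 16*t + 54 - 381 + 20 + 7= -20*t^2 + 160*t - 300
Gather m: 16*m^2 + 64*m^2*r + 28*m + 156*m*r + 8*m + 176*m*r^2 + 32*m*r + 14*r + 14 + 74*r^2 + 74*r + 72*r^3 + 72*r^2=m^2*(64*r + 16) + m*(176*r^2 + 188*r + 36) + 72*r^3 + 146*r^2 + 88*r + 14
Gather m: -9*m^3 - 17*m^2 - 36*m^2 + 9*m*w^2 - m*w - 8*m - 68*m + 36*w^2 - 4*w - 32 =-9*m^3 - 53*m^2 + m*(9*w^2 - w - 76) + 36*w^2 - 4*w - 32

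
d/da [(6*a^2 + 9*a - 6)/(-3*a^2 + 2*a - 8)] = 3*(13*a^2 - 44*a - 20)/(9*a^4 - 12*a^3 + 52*a^2 - 32*a + 64)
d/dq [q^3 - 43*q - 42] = 3*q^2 - 43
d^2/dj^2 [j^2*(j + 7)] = 6*j + 14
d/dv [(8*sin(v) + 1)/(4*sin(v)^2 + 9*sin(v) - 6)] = (-8*sin(v) + 16*cos(2*v) - 73)*cos(v)/(4*sin(v)^2 + 9*sin(v) - 6)^2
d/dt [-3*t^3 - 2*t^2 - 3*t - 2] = -9*t^2 - 4*t - 3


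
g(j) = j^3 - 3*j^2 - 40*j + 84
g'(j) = 3*j^2 - 6*j - 40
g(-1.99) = 143.84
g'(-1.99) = -16.18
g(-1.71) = 138.63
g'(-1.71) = -20.97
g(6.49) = -28.60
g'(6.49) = 47.42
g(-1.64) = 137.12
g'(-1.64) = -22.09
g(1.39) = 25.29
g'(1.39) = -42.54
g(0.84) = 48.88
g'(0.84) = -42.92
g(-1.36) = 130.34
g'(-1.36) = -26.29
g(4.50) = -65.62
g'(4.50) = -6.25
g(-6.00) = 0.00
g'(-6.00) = 104.00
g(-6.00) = 0.00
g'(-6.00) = 104.00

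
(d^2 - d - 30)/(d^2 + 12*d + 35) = (d - 6)/(d + 7)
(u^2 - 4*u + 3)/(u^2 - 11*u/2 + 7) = 2*(u^2 - 4*u + 3)/(2*u^2 - 11*u + 14)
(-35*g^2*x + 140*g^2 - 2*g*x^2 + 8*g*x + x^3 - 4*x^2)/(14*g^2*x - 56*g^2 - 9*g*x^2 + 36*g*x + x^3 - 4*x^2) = (5*g + x)/(-2*g + x)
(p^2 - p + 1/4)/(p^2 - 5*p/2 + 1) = (p - 1/2)/(p - 2)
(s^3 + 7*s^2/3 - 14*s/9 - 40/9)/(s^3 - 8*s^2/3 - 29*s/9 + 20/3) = (s + 2)/(s - 3)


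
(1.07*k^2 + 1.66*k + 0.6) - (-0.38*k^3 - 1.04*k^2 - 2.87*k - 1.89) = 0.38*k^3 + 2.11*k^2 + 4.53*k + 2.49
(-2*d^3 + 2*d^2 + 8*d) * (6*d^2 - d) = -12*d^5 + 14*d^4 + 46*d^3 - 8*d^2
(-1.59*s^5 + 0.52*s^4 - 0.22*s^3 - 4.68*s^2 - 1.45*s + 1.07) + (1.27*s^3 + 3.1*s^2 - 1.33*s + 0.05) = -1.59*s^5 + 0.52*s^4 + 1.05*s^3 - 1.58*s^2 - 2.78*s + 1.12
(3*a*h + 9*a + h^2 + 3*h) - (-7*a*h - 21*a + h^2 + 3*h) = 10*a*h + 30*a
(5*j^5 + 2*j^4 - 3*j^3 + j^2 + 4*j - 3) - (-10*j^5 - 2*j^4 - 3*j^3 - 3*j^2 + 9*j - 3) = 15*j^5 + 4*j^4 + 4*j^2 - 5*j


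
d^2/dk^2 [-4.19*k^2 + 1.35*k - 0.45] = -8.38000000000000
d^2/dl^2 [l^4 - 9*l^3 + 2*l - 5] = 6*l*(2*l - 9)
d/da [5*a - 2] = 5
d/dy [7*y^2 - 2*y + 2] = 14*y - 2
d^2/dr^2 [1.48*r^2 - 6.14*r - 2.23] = 2.96000000000000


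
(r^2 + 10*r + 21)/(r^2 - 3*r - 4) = (r^2 + 10*r + 21)/(r^2 - 3*r - 4)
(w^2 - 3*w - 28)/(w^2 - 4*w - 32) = (w - 7)/(w - 8)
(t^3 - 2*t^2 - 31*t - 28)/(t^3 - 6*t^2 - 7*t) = (t + 4)/t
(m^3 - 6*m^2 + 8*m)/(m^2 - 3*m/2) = 2*(m^2 - 6*m + 8)/(2*m - 3)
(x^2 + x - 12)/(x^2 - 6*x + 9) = (x + 4)/(x - 3)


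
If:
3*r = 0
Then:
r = 0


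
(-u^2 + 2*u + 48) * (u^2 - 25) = -u^4 + 2*u^3 + 73*u^2 - 50*u - 1200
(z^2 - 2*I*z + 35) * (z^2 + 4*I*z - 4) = z^4 + 2*I*z^3 + 39*z^2 + 148*I*z - 140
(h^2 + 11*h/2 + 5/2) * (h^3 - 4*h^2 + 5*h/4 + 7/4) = h^5 + 3*h^4/2 - 73*h^3/4 - 11*h^2/8 + 51*h/4 + 35/8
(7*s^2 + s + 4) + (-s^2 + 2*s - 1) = 6*s^2 + 3*s + 3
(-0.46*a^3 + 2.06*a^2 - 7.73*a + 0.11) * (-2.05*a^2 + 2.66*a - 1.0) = 0.943*a^5 - 5.4466*a^4 + 21.7861*a^3 - 22.8473*a^2 + 8.0226*a - 0.11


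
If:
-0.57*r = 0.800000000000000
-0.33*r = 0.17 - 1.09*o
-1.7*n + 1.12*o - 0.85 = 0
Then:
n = -0.68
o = -0.27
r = -1.40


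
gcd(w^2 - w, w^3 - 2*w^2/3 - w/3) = w^2 - w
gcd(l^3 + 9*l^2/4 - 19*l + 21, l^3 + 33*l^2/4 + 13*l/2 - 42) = l^2 + 17*l/4 - 21/2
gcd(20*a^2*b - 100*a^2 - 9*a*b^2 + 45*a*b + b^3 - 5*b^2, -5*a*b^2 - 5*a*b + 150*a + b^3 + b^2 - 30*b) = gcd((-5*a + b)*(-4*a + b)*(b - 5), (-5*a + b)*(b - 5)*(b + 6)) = 5*a*b - 25*a - b^2 + 5*b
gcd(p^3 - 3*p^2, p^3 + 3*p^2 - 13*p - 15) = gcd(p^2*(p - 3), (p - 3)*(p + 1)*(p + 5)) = p - 3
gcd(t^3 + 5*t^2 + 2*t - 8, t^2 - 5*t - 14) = t + 2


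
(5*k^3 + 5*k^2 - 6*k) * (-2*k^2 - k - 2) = -10*k^5 - 15*k^4 - 3*k^3 - 4*k^2 + 12*k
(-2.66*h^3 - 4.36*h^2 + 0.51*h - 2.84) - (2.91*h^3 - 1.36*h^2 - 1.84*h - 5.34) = -5.57*h^3 - 3.0*h^2 + 2.35*h + 2.5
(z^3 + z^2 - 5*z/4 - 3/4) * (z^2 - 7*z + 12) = z^5 - 6*z^4 + 15*z^3/4 + 20*z^2 - 39*z/4 - 9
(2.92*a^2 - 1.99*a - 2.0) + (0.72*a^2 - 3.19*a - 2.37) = 3.64*a^2 - 5.18*a - 4.37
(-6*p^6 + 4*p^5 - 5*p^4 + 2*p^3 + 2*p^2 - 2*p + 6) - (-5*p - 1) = -6*p^6 + 4*p^5 - 5*p^4 + 2*p^3 + 2*p^2 + 3*p + 7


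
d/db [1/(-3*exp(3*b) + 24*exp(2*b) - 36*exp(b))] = (exp(2*b) - 16*exp(b)/3 + 4)*exp(-b)/(exp(2*b) - 8*exp(b) + 12)^2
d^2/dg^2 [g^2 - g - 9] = 2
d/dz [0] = 0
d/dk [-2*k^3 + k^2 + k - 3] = -6*k^2 + 2*k + 1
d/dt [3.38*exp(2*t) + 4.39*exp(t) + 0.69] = (6.76*exp(t) + 4.39)*exp(t)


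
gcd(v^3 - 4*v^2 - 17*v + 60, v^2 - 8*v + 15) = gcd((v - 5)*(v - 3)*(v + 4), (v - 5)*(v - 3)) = v^2 - 8*v + 15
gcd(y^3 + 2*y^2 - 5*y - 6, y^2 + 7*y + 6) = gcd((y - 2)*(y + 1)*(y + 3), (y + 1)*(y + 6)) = y + 1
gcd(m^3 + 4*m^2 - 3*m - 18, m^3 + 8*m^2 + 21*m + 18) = m^2 + 6*m + 9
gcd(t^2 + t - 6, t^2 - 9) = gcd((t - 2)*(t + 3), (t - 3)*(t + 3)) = t + 3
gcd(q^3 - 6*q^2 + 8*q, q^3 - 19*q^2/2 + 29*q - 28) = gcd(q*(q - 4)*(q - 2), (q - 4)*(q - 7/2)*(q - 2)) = q^2 - 6*q + 8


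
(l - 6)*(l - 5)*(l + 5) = l^3 - 6*l^2 - 25*l + 150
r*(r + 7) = r^2 + 7*r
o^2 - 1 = (o - 1)*(o + 1)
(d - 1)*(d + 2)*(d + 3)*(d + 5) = d^4 + 9*d^3 + 21*d^2 - d - 30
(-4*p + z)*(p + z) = -4*p^2 - 3*p*z + z^2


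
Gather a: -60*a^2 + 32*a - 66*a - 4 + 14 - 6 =-60*a^2 - 34*a + 4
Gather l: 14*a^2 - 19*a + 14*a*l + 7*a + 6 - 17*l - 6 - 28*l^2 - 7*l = 14*a^2 - 12*a - 28*l^2 + l*(14*a - 24)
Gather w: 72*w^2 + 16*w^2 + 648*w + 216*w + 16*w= 88*w^2 + 880*w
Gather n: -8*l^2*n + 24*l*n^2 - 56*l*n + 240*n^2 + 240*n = n^2*(24*l + 240) + n*(-8*l^2 - 56*l + 240)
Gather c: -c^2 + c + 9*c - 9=-c^2 + 10*c - 9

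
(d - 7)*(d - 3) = d^2 - 10*d + 21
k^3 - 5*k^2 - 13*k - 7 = (k - 7)*(k + 1)^2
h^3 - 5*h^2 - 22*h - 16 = (h - 8)*(h + 1)*(h + 2)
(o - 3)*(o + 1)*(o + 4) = o^3 + 2*o^2 - 11*o - 12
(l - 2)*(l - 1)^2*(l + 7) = l^4 + 3*l^3 - 23*l^2 + 33*l - 14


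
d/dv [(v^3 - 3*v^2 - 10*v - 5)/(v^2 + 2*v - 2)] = (v^4 + 4*v^3 - 2*v^2 + 22*v + 30)/(v^4 + 4*v^3 - 8*v + 4)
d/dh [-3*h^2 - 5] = -6*h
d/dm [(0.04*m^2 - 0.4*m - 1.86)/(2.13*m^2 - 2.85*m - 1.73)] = (0.738*m^2 + 7.7852*m - 4.609)/(4.5369*m^4 - 12.141*m^3 + 0.752700000000001*m^2 + 9.861*m + 2.9929)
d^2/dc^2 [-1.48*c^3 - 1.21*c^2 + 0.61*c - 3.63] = -8.88*c - 2.42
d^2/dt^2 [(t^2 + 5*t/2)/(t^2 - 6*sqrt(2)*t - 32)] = (5*t^3 + 12*sqrt(2)*t^3 + 192*t^2 + 480*t - 960*sqrt(2) + 2048)/(t^6 - 18*sqrt(2)*t^5 + 120*t^4 + 720*sqrt(2)*t^3 - 3840*t^2 - 18432*sqrt(2)*t - 32768)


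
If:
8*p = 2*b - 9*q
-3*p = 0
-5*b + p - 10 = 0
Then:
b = -2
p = 0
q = -4/9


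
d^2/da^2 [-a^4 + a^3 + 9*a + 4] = 6*a*(1 - 2*a)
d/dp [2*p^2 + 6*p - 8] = 4*p + 6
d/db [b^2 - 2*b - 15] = 2*b - 2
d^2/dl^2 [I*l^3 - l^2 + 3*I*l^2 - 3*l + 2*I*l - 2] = 6*I*l - 2 + 6*I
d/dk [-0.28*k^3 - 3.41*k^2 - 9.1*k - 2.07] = -0.84*k^2 - 6.82*k - 9.1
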